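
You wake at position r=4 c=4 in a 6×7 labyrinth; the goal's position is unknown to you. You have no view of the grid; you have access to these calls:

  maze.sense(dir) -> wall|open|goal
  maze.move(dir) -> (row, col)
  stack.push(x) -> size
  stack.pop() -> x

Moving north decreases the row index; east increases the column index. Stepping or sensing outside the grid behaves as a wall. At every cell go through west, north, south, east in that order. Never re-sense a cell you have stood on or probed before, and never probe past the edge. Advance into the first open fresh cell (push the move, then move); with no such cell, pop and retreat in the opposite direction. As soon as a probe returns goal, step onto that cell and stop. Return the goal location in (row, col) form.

% maze.sense dir=west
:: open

% stack.push x=west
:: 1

% maze.move dir=west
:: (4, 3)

% maze.sense dir=west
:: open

% stack.push x=west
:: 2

% maze.move dir=west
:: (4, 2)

% maze.sense dir=west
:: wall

% maze.sense dir=north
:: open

% stack.push x=north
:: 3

% maze.move dir=north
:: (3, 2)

% maze.sense dir=west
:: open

% stack.push x=west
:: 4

% maze.move dir=west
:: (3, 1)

% maze.sense dir=west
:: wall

% maze.sense dir=north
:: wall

% stack.pop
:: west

% maze.move dir=east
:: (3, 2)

% maze.sense dir=north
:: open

% stack.push x=north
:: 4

% maze.move dir=north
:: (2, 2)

% maze.sense dir=north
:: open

% stack.push x=north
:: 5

% maze.move dir=north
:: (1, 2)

% maze.sense dir=west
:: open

% stack.push x=west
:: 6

% maze.move dir=west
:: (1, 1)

% maze.sense dir=west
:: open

% stack.push x=west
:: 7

% maze.move dir=west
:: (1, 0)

% maze.sense dir=north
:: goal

% maze.move dir=north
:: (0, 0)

Answer: (0, 0)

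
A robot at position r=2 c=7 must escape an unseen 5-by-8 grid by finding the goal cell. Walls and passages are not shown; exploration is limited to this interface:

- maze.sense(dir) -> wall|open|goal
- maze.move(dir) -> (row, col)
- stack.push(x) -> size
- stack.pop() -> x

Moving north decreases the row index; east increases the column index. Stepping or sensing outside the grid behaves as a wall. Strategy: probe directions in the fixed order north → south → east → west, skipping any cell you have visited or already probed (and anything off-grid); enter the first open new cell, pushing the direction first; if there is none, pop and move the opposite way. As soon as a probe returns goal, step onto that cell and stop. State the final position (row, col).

I run maze.sense using dir='north', yielding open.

Using stack.push using x='north', yielding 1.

Then maze.move using dir='north', → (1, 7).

Now I run maze.sense using dir='north', — result: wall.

I call maze.sense using dir='west', giving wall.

Then stack.pop(), which returns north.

I invoke maze.move using dir='south', → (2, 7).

Next I call maze.sense using dir='south', yielding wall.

Using maze.sense using dir='west', — result: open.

I invoke stack.push using x='west', — result: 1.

Now I run maze.move using dir='west', which returns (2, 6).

Using maze.sense using dir='south', and observe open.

I try stack.push using x='south', and get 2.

Then maze.move using dir='south', : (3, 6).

Next I call maze.sense using dir='south', giving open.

Using stack.push using x='south', : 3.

I invoke maze.move using dir='south', : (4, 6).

I invoke maze.sense using dir='east', yielding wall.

Invoking maze.sense using dir='west', and observe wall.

I run stack.pop, — result: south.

I invoke maze.move using dir='north', — result: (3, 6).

Then maze.sense using dir='west', and see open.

I call stack.push using x='west', and see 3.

Calling maze.move using dir='west', and get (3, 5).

Using maze.sense using dir='north', and observe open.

Using stack.push using x='north', yielding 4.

Now I run maze.move using dir='north', and get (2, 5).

Now I run maze.sense using dir='north', : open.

Using stack.push using x='north', : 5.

Next I call maze.move using dir='north', which returns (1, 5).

Next I call maze.sense using dir='north', and see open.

I use stack.push using x='north', which returns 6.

Using maze.move using dir='north', → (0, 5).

Then maze.sense using dir='east', and see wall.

I try maze.sense using dir='west', : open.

I use stack.push using x='west', → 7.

Using maze.move using dir='west', yielding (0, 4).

Next I call maze.sense using dir='south', → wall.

Then maze.sense using dir='west', and see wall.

Then stack.pop(), → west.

Now I run maze.move using dir='east', giving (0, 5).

Calling stack.pop, → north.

Next I call maze.move using dir='south', and observe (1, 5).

Now I run stack.pop(), giving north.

I use maze.move using dir='south', yielding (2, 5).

I call maze.sense using dir='west', which returns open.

I call stack.push using x='west', which returns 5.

Calling maze.move using dir='west', and see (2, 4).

I call maze.sense using dir='south', yielding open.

Calling stack.push using x='south', which returns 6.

I try maze.move using dir='south', — result: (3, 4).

Next I call maze.sense using dir='south', — result: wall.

I try maze.sense using dir='west', which returns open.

I invoke stack.push using x='west', giving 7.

Using maze.move using dir='west', → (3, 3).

Then maze.sense using dir='north', — result: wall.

I invoke maze.sense using dir='south', yielding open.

I try stack.push using x='south', and observe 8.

I try maze.move using dir='south', → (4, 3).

Using maze.sense using dir='west', — result: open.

I try stack.push using x='west', giving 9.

Next I call maze.move using dir='west', — result: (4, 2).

I use maze.sense using dir='north', which returns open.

I invoke stack.push using x='north', yielding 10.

Then maze.move using dir='north', yielding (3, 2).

Now I run maze.sense using dir='north', giving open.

I try stack.push using x='north', which returns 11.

Calling maze.move using dir='north', giving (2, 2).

Calling maze.sense using dir='north', — result: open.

I invoke stack.push using x='north', which returns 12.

I use maze.move using dir='north', yielding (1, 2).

I call maze.sense using dir='north', yielding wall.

I invoke maze.sense using dir='east', → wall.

I run maze.sense using dir='west', and see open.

Then stack.push using x='west', → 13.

Now I run maze.move using dir='west', : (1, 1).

I call maze.sense using dir='north', — result: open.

Invoking stack.push using x='north', which returns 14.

I call maze.move using dir='north', giving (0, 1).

Invoking maze.sense using dir='west', : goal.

Calling maze.move using dir='west', giving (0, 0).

Answer: (0, 0)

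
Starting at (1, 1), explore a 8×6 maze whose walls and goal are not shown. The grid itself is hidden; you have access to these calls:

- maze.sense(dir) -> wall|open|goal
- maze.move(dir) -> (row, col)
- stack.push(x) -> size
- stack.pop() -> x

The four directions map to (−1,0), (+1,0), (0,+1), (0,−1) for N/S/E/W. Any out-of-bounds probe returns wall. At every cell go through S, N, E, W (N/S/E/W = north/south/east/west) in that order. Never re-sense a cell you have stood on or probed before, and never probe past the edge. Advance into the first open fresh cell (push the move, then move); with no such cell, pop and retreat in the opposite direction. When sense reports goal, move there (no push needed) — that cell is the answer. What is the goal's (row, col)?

Do: maze.sense[dir: south]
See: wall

Do: maze.sense[dir: north]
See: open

Do: stack.push[x: north]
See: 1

Do: maze.move[dir: north]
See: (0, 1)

Do: maze.sense[dir: east]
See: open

Do: stack.push[x: east]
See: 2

Do: maze.move[dir: east]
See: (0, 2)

Do: maze.sense[dir: south]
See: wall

Do: maze.sense[dir: east]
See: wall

Do: stack.pop[]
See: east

Do: maze.move[dir: west]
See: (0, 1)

Do: maze.sense[dir: west]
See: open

Do: stack.push[x: west]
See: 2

Do: maze.move[dir: west]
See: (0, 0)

Do: maze.sense[dir: south]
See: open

Do: stack.push[x: south]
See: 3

Do: maze.move[dir: south]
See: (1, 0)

Do: maze.sense[dir: south]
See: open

Do: stack.push[x: south]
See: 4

Do: maze.move[dir: south]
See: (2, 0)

Do: maze.sense[dir: south]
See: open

Do: stack.push[x: south]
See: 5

Do: maze.move[dir: south]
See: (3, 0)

Do: maze.sense[dir: south]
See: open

Do: stack.push[x: south]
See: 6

Do: maze.move[dir: south]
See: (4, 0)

Do: maze.sense[dir: south]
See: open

Do: stack.push[x: south]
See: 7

Do: maze.move[dir: south]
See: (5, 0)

Do: maze.sense[dir: south]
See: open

Do: stack.push[x: south]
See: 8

Do: maze.move[dir: south]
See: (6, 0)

Do: maze.sense[dir: south]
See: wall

Do: maze.sense[dir: east]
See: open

Do: stack.push[x: east]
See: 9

Do: maze.move[dir: east]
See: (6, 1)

Do: maze.sense[dir: south]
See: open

Do: stack.push[x: south]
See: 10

Do: maze.move[dir: south]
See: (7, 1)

Do: maze.sense[dir: east]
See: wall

Do: stack.pop[]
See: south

Do: maze.move[dir: north]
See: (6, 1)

Do: maze.sense[dir: north]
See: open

Do: stack.push[x: north]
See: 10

Do: maze.move[dir: north]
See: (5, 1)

Do: maze.sense[dir: north]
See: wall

Do: maze.sense[dir: east]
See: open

Do: stack.push[x: east]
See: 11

Do: maze.move[dir: east]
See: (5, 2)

Do: maze.sense[dir: south]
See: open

Do: stack.push[x: south]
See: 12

Do: maze.move[dir: south]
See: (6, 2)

Do: maze.sense[dir: east]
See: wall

Do: stack.pop[]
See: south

Do: maze.move[dir: north]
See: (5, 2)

Do: maze.sense[dir: north]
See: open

Do: stack.push[x: north]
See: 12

Do: maze.move[dir: north]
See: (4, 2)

Do: maze.sense[dir: north]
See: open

Do: stack.push[x: north]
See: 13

Do: maze.move[dir: north]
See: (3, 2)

Do: maze.sense[dir: north]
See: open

Do: stack.push[x: north]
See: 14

Do: maze.move[dir: north]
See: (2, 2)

Do: maze.sense[dir: east]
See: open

Do: stack.push[x: east]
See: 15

Do: maze.move[dir: east]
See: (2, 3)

Do: maze.sense[dir: south]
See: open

Do: stack.push[x: south]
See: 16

Do: maze.move[dir: south]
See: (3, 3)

Do: maze.sense[dir: south]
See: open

Do: stack.push[x: south]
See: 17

Do: maze.move[dir: south]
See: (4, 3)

Do: maze.sense[dir: south]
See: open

Do: stack.push[x: south]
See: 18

Do: maze.move[dir: south]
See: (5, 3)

Do: maze.sense[dir: east]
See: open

Do: stack.push[x: east]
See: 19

Do: maze.move[dir: east]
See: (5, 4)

Do: maze.sense[dir: south]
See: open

Do: stack.push[x: south]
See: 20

Do: maze.move[dir: south]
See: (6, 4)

Do: maze.sense[dir: south]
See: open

Do: stack.push[x: south]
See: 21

Do: maze.move[dir: south]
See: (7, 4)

Do: maze.sense[dir: east]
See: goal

Do: maze.move[dir: east]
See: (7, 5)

Answer: (7, 5)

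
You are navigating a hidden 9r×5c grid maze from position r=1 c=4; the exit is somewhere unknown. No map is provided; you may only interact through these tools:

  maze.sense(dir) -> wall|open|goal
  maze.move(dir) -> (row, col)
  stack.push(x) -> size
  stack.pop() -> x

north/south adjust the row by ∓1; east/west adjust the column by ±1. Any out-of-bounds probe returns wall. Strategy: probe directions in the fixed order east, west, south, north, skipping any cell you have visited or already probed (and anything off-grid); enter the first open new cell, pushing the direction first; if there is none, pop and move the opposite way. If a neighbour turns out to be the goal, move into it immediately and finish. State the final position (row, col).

·→ sense(dir: west)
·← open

·→ push(x: west)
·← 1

·→ move(dir: west)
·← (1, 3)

·→ sense(dir: west)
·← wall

·→ sense(dir: south)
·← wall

·→ sense(dir: north)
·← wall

·→ pop()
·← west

·→ move(dir: east)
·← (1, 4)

·→ sense(dir: south)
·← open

·→ push(x: south)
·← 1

·→ move(dir: south)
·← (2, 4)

·→ sense(dir: south)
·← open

·→ push(x: south)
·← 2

·→ move(dir: south)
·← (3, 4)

·→ sense(dir: west)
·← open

·→ push(x: west)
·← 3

·→ move(dir: west)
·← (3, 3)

·→ sense(dir: west)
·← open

·→ push(x: west)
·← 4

·→ move(dir: west)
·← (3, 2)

·→ sense(dir: west)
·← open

·→ push(x: west)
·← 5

·→ move(dir: west)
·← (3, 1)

·→ sense(dir: west)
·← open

·→ push(x: west)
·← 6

·→ move(dir: west)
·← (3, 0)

·→ sense(dir: south)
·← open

·→ push(x: south)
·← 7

·→ move(dir: south)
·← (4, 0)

·→ sense(dir: east)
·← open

·→ push(x: east)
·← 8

·→ move(dir: east)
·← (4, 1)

·→ sense(dir: east)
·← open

·→ push(x: east)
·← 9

·→ move(dir: east)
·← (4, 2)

·→ sense(dir: east)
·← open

·→ push(x: east)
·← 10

·→ move(dir: east)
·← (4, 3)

·→ sense(dir: east)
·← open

·→ push(x: east)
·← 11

·→ move(dir: east)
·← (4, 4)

·→ sense(dir: south)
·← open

·→ push(x: south)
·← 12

·→ move(dir: south)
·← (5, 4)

·→ sense(dir: west)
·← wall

·→ sense(dir: south)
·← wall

·→ pop()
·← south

·→ move(dir: north)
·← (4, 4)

·→ pop()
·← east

·→ move(dir: west)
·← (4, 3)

·→ pop()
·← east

·→ move(dir: west)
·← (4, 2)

·→ sense(dir: south)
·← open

·→ push(x: south)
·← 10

·→ move(dir: south)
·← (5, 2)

·→ sense(dir: west)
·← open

·→ push(x: west)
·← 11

·→ move(dir: west)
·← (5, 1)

·→ sense(dir: west)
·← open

·→ push(x: west)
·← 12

·→ move(dir: west)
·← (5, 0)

·→ sense(dir: south)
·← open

·→ push(x: south)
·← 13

·→ move(dir: south)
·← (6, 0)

·→ sense(dir: east)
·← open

·→ push(x: east)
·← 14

·→ move(dir: east)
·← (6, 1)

·→ sense(dir: east)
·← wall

·→ sense(dir: south)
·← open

·→ push(x: south)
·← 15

·→ move(dir: south)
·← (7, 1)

·→ sense(dir: east)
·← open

·→ push(x: east)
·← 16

·→ move(dir: east)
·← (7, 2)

·→ sense(dir: east)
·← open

·→ push(x: east)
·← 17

·→ move(dir: east)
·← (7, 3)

·→ sense(dir: east)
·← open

·→ push(x: east)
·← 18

·→ move(dir: east)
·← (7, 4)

·→ sense(dir: south)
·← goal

·→ move(dir: south)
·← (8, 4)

Answer: (8, 4)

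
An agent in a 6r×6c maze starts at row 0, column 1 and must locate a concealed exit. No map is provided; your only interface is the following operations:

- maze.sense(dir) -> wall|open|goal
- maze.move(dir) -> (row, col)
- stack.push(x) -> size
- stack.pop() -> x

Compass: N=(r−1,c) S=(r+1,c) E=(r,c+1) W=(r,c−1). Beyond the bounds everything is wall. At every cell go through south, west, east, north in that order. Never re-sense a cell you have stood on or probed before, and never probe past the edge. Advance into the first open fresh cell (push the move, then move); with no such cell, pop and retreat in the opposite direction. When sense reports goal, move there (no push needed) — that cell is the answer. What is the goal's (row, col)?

Then sense passing south, and get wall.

I run sense passing west, and observe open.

I try push passing west, → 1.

I try move passing west, and get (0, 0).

Then sense passing south, and observe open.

I use push passing south, yielding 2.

I invoke move passing south, and get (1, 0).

I call sense passing south, — result: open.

I invoke push passing south, : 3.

Now I run move passing south, which returns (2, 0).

I invoke sense passing south, which returns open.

Using push passing south, : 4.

Calling move passing south, : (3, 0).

Calling sense passing south, — result: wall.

I call sense passing east, which returns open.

Now I run push passing east, — result: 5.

Calling move passing east, which returns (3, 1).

Using sense passing south, : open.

I try push passing south, and get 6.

Using move passing south, giving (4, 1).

Using sense passing south, and see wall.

Now I run sense passing east, → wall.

Then pop(), and get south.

Next I call move passing north, yielding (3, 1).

Using sense passing east, : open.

I run push passing east, and get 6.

I run move passing east, and get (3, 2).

Then sense passing east, giving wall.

I call sense passing north, : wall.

Next I call pop(), — result: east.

Next I call move passing west, and get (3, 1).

Next I call sense passing north, giving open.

Invoking push passing north, yielding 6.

Calling move passing north, and get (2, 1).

I try pop, — result: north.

I try move passing south, — result: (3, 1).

Calling pop(), and get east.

I invoke move passing west, which returns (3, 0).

Then pop, and observe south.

I use move passing north, which returns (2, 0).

I invoke pop(), — result: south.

I run move passing north, → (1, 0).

Calling pop(), → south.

Invoking move passing north, — result: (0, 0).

Now I run pop, giving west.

I use move passing east, and get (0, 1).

I invoke sense passing east, — result: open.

Calling push passing east, and get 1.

Invoking move passing east, and see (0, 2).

Next I call sense passing south, and get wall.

Using sense passing east, giving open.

I run push passing east, giving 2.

Using move passing east, → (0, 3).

Now I run sense passing south, which returns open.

I run push passing south, yielding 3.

Then move passing south, and see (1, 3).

Now I run sense passing south, yielding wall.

I use sense passing east, and see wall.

Now I run pop(), → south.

Using move passing north, — result: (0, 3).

Then sense passing east, and see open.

I try push passing east, — result: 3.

I call move passing east, — result: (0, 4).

Then sense passing east, — result: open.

I use push passing east, giving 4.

Invoking move passing east, and observe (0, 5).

Now I run sense passing south, — result: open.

Invoking push passing south, → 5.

I call move passing south, — result: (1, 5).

Using sense passing south, → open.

I invoke push passing south, and get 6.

Next I call move passing south, and observe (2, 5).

Calling sense passing south, — result: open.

Using push passing south, giving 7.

I call move passing south, → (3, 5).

Calling sense passing south, and observe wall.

Next I call sense passing west, giving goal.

I call move passing west, : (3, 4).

Answer: (3, 4)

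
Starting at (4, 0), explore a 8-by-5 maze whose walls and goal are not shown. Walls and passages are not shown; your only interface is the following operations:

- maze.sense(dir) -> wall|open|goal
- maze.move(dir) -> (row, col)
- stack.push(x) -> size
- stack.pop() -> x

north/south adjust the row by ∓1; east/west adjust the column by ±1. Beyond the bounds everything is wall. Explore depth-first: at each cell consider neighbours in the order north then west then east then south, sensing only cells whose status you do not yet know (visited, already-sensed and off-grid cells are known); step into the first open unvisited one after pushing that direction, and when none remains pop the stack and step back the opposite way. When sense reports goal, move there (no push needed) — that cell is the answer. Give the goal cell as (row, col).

I use maze.sense on north, which returns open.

I run stack.push on north, giving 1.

I use maze.move on north, and see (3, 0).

Then maze.sense on north, and see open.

I call stack.push on north, → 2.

I use maze.move on north, — result: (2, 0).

I use maze.sense on north, and get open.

Now I run stack.push on north, and get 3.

I try maze.move on north, : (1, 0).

Next I call maze.sense on north, yielding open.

Next I call stack.push on north, → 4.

Calling maze.move on north, — result: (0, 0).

I invoke maze.sense on east, → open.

I use stack.push on east, yielding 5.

I try maze.move on east, yielding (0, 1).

I invoke maze.sense on east, — result: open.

Next I call stack.push on east, : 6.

I try maze.move on east, yielding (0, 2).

I invoke maze.sense on east, which returns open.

Using stack.push on east, and get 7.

I use maze.move on east, and see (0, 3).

Using maze.sense on east, yielding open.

Using stack.push on east, and observe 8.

Using maze.move on east, giving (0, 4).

Invoking maze.sense on south, : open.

I run stack.push on south, and observe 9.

I call maze.move on south, → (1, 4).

Next I call maze.sense on west, — result: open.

Calling stack.push on west, : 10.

Next I call maze.move on west, → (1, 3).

Invoking maze.sense on west, and observe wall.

I use maze.sense on south, and get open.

Then stack.push on south, → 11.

Next I call maze.move on south, → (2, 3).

Then maze.sense on west, which returns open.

I run stack.push on west, — result: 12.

Invoking maze.move on west, : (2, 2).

Using maze.sense on west, and observe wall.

I invoke maze.sense on south, — result: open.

Calling stack.push on south, which returns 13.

Using maze.move on south, and get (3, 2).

Invoking maze.sense on west, → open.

I invoke stack.push on west, which returns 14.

Then maze.move on west, which returns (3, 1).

I run maze.sense on south, which returns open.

I run stack.push on south, giving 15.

Using maze.move on south, : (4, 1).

I call maze.sense on east, yielding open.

I invoke stack.push on east, — result: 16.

Using maze.move on east, → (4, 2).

I call maze.sense on east, : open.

I use stack.push on east, which returns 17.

Using maze.move on east, and see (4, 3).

Now I run maze.sense on north, and observe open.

Invoking stack.push on north, and see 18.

I try maze.move on north, which returns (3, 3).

I invoke maze.sense on east, and see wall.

I run stack.pop(), : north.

I call maze.move on south, and get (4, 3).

I try maze.sense on east, and observe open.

Using stack.push on east, — result: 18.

Next I call maze.move on east, and get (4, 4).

Using maze.sense on south, which returns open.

I invoke stack.push on south, and get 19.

Then maze.move on south, → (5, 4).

I run maze.sense on west, : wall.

I try maze.sense on south, giving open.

Next I call stack.push on south, and get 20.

I call maze.move on south, — result: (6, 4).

Calling maze.sense on west, giving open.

I use stack.push on west, : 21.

Invoking maze.move on west, giving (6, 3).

Now I run maze.sense on west, and see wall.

I try maze.sense on south, : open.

I call stack.push on south, — result: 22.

Invoking maze.move on south, which returns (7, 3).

I use maze.sense on west, which returns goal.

I invoke maze.move on west, which returns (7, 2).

Answer: (7, 2)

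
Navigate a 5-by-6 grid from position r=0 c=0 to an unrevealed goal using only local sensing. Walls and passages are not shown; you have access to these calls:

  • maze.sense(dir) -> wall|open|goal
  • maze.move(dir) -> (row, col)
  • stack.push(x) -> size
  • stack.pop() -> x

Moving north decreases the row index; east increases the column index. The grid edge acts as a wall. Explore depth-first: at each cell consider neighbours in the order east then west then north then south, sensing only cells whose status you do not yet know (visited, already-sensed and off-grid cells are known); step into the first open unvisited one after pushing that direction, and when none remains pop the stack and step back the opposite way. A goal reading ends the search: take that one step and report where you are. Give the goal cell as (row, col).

→ maze.sense(dir: east)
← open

→ stack.push(x: east)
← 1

→ maze.move(dir: east)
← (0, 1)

→ maze.sense(dir: east)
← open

→ stack.push(x: east)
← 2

→ maze.move(dir: east)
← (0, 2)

→ maze.sense(dir: east)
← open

→ stack.push(x: east)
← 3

→ maze.move(dir: east)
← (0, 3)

→ maze.sense(dir: east)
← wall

→ maze.sense(dir: south)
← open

→ stack.push(x: south)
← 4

→ maze.move(dir: south)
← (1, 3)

→ maze.sense(dir: east)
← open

→ stack.push(x: east)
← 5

→ maze.move(dir: east)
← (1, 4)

→ maze.sense(dir: east)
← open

→ stack.push(x: east)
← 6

→ maze.move(dir: east)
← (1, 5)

→ maze.sense(dir: north)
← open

→ stack.push(x: north)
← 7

→ maze.move(dir: north)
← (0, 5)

→ stack.pop()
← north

→ maze.move(dir: south)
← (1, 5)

→ maze.sense(dir: south)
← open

→ stack.push(x: south)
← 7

→ maze.move(dir: south)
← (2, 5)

→ maze.sense(dir: west)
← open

→ stack.push(x: west)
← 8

→ maze.move(dir: west)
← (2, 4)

→ maze.sense(dir: west)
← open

→ stack.push(x: west)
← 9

→ maze.move(dir: west)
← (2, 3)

→ maze.sense(dir: west)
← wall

→ maze.sense(dir: south)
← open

→ stack.push(x: south)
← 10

→ maze.move(dir: south)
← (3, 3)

→ maze.sense(dir: east)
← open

→ stack.push(x: east)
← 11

→ maze.move(dir: east)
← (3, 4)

→ maze.sense(dir: east)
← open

→ stack.push(x: east)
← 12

→ maze.move(dir: east)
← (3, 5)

→ maze.sense(dir: south)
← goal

→ maze.move(dir: south)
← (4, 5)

Answer: (4, 5)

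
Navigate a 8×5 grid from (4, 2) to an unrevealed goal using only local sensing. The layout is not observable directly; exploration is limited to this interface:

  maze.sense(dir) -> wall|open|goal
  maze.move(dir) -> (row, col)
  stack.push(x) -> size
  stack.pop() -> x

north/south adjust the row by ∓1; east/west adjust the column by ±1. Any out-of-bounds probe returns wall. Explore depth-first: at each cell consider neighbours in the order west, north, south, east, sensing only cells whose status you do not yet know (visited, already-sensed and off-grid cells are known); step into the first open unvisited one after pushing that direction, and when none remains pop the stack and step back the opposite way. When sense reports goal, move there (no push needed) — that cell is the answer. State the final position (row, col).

Invoking maze.sense on dir='west', and see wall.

I try maze.sense on dir='north', → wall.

I call maze.sense on dir='south', which returns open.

I run stack.push on x='south', yielding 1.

I call maze.move on dir='south', — result: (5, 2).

Then maze.sense on dir='west', — result: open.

Calling stack.push on x='west', — result: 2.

Then maze.move on dir='west', and observe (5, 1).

I call maze.sense on dir='west', which returns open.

Using stack.push on x='west', and see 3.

Calling maze.move on dir='west', — result: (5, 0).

Now I run maze.sense on dir='north', and see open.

Now I run stack.push on x='north', and observe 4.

Next I call maze.move on dir='north', giving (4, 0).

I try maze.sense on dir='north', and get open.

Then stack.push on x='north', giving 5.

I run maze.move on dir='north', — result: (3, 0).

I try maze.sense on dir='north', yielding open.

I call stack.push on x='north', — result: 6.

Next I call maze.move on dir='north', and see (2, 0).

I invoke maze.sense on dir='north', and see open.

I use stack.push on x='north', : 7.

I run maze.move on dir='north', : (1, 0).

Calling maze.sense on dir='north', and see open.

I call stack.push on x='north', : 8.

I invoke maze.move on dir='north', and see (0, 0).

Next I call maze.sense on dir='east', yielding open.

Calling stack.push on x='east', which returns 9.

I run maze.move on dir='east', → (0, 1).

Using maze.sense on dir='south', giving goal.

I use maze.move on dir='south', → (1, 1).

Answer: (1, 1)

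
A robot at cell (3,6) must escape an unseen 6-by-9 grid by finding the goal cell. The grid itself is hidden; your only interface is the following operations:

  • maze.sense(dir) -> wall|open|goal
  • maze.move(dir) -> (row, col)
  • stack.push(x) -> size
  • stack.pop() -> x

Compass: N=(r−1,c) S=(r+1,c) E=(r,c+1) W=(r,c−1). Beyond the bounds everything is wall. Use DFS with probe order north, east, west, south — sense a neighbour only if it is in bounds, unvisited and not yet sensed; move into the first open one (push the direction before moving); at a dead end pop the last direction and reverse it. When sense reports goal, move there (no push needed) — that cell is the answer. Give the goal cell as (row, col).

-- 1. maze.sense(dir: north) -> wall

-- 2. maze.sense(dir: east) -> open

-- 3. stack.push(x: east) -> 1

-- 4. maze.move(dir: east) -> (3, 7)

-- 5. maze.sense(dir: north) -> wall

-- 6. maze.sense(dir: east) -> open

-- 7. stack.push(x: east) -> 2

-- 8. maze.move(dir: east) -> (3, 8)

-- 9. maze.sense(dir: north) -> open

-- 10. stack.push(x: north) -> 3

-- 11. maze.move(dir: north) -> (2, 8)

-- 12. maze.sense(dir: north) -> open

-- 13. stack.push(x: north) -> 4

-- 14. maze.move(dir: north) -> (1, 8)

-- 15. maze.sense(dir: north) -> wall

-- 16. maze.sense(dir: west) -> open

-- 17. stack.push(x: west) -> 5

-- 18. maze.move(dir: west) -> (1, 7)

-- 19. maze.sense(dir: north) -> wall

-- 20. maze.sense(dir: west) -> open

-- 21. stack.push(x: west) -> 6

-- 22. maze.move(dir: west) -> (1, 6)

-- 23. maze.sense(dir: north) -> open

-- 24. stack.push(x: north) -> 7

-- 25. maze.move(dir: north) -> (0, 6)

-- 26. maze.sense(dir: west) -> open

-- 27. stack.push(x: west) -> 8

-- 28. maze.move(dir: west) -> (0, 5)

-- 29. maze.sense(dir: west) -> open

-- 30. stack.push(x: west) -> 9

-- 31. maze.move(dir: west) -> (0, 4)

-- 32. maze.sense(dir: west) -> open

-- 33. stack.push(x: west) -> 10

-- 34. maze.move(dir: west) -> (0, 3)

-- 35. maze.sense(dir: west) -> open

-- 36. stack.push(x: west) -> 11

-- 37. maze.move(dir: west) -> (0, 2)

-- 38. maze.sense(dir: west) -> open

-- 39. stack.push(x: west) -> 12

-- 40. maze.move(dir: west) -> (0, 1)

-- 41. maze.sense(dir: west) -> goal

-- 42. maze.move(dir: west) -> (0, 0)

Answer: (0, 0)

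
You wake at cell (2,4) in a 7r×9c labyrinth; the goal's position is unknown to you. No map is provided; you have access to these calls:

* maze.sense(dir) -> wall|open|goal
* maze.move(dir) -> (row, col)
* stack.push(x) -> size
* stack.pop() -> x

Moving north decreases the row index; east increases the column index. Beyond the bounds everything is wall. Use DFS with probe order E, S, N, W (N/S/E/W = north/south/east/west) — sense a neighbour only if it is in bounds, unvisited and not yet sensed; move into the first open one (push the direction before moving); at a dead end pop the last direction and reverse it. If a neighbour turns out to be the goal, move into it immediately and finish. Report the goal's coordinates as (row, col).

// sense(dir→east) -> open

// push(x→east) -> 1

// move(dir→east) -> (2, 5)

// sense(dir→east) -> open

// push(x→east) -> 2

// move(dir→east) -> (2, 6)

// sense(dir→east) -> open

// push(x→east) -> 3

// move(dir→east) -> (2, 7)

// sense(dir→east) -> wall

// sense(dir→south) -> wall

// sense(dir→north) -> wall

// pop() -> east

// move(dir→west) -> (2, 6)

// sense(dir→south) -> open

// push(x→south) -> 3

// move(dir→south) -> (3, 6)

// sense(dir→south) -> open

// push(x→south) -> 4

// move(dir→south) -> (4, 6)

// sense(dir→east) -> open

// push(x→east) -> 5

// move(dir→east) -> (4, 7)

// sense(dir→east) -> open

// push(x→east) -> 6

// move(dir→east) -> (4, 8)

// sense(dir→south) -> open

// push(x→south) -> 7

// move(dir→south) -> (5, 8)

// sense(dir→south) -> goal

// move(dir→south) -> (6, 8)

Answer: (6, 8)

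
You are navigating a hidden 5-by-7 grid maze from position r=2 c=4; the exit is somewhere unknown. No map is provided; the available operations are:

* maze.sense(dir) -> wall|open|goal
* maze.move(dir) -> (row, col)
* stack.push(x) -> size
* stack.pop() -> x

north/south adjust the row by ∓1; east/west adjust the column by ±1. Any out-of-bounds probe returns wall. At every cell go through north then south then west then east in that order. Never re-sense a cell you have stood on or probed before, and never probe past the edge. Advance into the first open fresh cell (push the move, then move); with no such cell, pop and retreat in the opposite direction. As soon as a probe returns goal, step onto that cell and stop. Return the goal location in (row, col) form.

-> sense(dir=north)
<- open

-> push(x=north)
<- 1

-> move(dir=north)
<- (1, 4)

-> sense(dir=north)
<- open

-> push(x=north)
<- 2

-> move(dir=north)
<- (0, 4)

-> sense(dir=west)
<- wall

-> sense(dir=east)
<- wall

-> pop()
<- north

-> move(dir=south)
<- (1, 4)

-> sense(dir=west)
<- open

-> push(x=west)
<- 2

-> move(dir=west)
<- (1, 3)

-> sense(dir=south)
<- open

-> push(x=south)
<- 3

-> move(dir=south)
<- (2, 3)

-> sense(dir=south)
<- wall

-> sense(dir=west)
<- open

-> push(x=west)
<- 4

-> move(dir=west)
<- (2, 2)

-> sense(dir=north)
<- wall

-> sense(dir=south)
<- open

-> push(x=south)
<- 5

-> move(dir=south)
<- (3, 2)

-> sense(dir=south)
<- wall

-> sense(dir=west)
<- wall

-> pop()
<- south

-> move(dir=north)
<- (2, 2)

-> sense(dir=west)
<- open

-> push(x=west)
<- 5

-> move(dir=west)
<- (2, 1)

-> sense(dir=north)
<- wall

-> sense(dir=west)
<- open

-> push(x=west)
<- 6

-> move(dir=west)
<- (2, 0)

-> sense(dir=north)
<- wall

-> sense(dir=south)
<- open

-> push(x=south)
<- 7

-> move(dir=south)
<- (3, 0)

-> sense(dir=south)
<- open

-> push(x=south)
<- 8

-> move(dir=south)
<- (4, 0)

-> sense(dir=east)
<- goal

-> move(dir=east)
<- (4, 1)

Answer: (4, 1)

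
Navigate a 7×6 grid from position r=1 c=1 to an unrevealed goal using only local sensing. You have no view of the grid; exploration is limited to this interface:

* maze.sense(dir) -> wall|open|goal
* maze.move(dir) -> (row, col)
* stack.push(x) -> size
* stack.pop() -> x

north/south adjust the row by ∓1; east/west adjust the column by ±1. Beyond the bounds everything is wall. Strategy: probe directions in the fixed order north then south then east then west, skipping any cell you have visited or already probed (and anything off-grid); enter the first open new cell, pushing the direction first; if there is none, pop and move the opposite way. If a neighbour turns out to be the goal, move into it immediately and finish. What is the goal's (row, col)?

>> maze.sense(dir: north)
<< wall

>> maze.sense(dir: south)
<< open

>> stack.push(x: south)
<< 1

>> maze.move(dir: south)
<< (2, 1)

>> maze.sense(dir: south)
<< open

>> stack.push(x: south)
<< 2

>> maze.move(dir: south)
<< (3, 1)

>> maze.sense(dir: south)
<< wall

>> maze.sense(dir: east)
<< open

>> stack.push(x: east)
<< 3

>> maze.move(dir: east)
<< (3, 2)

>> maze.sense(dir: north)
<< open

>> stack.push(x: north)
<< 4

>> maze.move(dir: north)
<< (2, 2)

>> maze.sense(dir: north)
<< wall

>> maze.sense(dir: east)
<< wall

>> stack.pop()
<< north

>> maze.move(dir: south)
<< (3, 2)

>> maze.sense(dir: south)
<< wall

>> maze.sense(dir: east)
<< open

>> stack.push(x: east)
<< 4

>> maze.move(dir: east)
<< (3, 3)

>> maze.sense(dir: south)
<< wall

>> maze.sense(dir: east)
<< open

>> stack.push(x: east)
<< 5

>> maze.move(dir: east)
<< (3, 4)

>> maze.sense(dir: north)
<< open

>> stack.push(x: north)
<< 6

>> maze.move(dir: north)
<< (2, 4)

>> maze.sense(dir: north)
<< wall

>> maze.sense(dir: east)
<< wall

>> stack.pop()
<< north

>> maze.move(dir: south)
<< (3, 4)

>> maze.sense(dir: south)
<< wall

>> maze.sense(dir: east)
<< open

>> stack.push(x: east)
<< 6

>> maze.move(dir: east)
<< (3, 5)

>> maze.sense(dir: south)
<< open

>> stack.push(x: south)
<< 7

>> maze.move(dir: south)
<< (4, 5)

>> maze.sense(dir: south)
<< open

>> stack.push(x: south)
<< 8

>> maze.move(dir: south)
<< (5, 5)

>> maze.sense(dir: south)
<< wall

>> maze.sense(dir: west)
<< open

>> stack.push(x: west)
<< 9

>> maze.move(dir: west)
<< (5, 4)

>> maze.sense(dir: south)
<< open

>> stack.push(x: south)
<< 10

>> maze.move(dir: south)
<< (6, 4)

>> maze.sense(dir: west)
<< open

>> stack.push(x: west)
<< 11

>> maze.move(dir: west)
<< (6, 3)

>> maze.sense(dir: north)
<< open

>> stack.push(x: north)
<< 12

>> maze.move(dir: north)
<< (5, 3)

>> maze.sense(dir: west)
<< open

>> stack.push(x: west)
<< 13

>> maze.move(dir: west)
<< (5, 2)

>> maze.sense(dir: south)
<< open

>> stack.push(x: south)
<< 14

>> maze.move(dir: south)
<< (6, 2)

>> maze.sense(dir: west)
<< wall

>> stack.pop()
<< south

>> maze.move(dir: north)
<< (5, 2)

>> maze.sense(dir: west)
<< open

>> stack.push(x: west)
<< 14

>> maze.move(dir: west)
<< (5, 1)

>> maze.sense(dir: west)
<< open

>> stack.push(x: west)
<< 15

>> maze.move(dir: west)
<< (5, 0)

>> maze.sense(dir: north)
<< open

>> stack.push(x: north)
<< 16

>> maze.move(dir: north)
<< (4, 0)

>> maze.sense(dir: north)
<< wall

>> stack.pop()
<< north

>> maze.move(dir: south)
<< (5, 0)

>> maze.sense(dir: south)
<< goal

>> maze.move(dir: south)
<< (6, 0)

Answer: (6, 0)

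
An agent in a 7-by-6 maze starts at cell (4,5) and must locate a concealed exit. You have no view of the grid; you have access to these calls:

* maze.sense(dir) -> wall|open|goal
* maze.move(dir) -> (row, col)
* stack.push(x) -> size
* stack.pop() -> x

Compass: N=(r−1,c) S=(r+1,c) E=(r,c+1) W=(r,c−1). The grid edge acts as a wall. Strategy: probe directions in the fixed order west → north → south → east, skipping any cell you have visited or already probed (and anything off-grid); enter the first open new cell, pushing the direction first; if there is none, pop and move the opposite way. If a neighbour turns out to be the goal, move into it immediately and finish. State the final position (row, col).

;; 1. sense(dir=west) -> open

;; 2. push(x=west) -> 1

;; 3. move(dir=west) -> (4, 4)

;; 4. sense(dir=west) -> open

;; 5. push(x=west) -> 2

;; 6. move(dir=west) -> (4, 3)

;; 7. sense(dir=west) -> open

;; 8. push(x=west) -> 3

;; 9. move(dir=west) -> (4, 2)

;; 10. sense(dir=west) -> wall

;; 11. sense(dir=north) -> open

;; 12. push(x=north) -> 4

;; 13. move(dir=north) -> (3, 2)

;; 14. sense(dir=west) -> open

;; 15. push(x=west) -> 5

;; 16. move(dir=west) -> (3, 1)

;; 17. sense(dir=west) -> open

;; 18. push(x=west) -> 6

;; 19. move(dir=west) -> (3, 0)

;; 20. sense(dir=north) -> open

;; 21. push(x=north) -> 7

;; 22. move(dir=north) -> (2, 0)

;; 23. sense(dir=north) -> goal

;; 24. move(dir=north) -> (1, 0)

Answer: (1, 0)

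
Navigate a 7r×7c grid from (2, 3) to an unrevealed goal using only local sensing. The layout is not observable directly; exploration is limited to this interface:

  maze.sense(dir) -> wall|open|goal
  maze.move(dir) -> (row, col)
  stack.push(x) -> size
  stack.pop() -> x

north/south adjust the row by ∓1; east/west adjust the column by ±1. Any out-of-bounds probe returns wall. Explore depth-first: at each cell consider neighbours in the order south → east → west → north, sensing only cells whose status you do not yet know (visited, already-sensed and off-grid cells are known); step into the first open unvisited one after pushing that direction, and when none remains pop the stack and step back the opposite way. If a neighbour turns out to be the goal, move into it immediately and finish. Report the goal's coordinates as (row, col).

→ maze.sense(dir→south)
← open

→ stack.push(x→south)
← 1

→ maze.move(dir→south)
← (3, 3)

→ maze.sense(dir→south)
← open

→ stack.push(x→south)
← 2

→ maze.move(dir→south)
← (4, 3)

→ maze.sense(dir→south)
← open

→ stack.push(x→south)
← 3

→ maze.move(dir→south)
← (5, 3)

→ maze.sense(dir→south)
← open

→ stack.push(x→south)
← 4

→ maze.move(dir→south)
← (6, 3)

→ maze.sense(dir→east)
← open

→ stack.push(x→east)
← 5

→ maze.move(dir→east)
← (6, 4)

→ maze.sense(dir→east)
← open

→ stack.push(x→east)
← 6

→ maze.move(dir→east)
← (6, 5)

→ maze.sense(dir→east)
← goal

→ maze.move(dir→east)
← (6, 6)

Answer: (6, 6)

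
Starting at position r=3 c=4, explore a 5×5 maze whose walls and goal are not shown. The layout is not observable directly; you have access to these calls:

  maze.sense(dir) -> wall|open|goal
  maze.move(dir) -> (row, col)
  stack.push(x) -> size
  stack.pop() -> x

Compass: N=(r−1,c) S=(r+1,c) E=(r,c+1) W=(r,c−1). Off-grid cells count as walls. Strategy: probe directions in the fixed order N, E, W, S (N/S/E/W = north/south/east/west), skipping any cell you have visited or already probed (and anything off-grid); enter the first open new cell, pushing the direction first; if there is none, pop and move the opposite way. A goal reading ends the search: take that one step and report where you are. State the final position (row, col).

% maze.sense(dir='north') == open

% stack.push(x='north') == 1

% maze.move(dir='north') == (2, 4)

% maze.sense(dir='north') == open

% stack.push(x='north') == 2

% maze.move(dir='north') == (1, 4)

% maze.sense(dir='north') == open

% stack.push(x='north') == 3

% maze.move(dir='north') == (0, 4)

% maze.sense(dir='west') == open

% stack.push(x='west') == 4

% maze.move(dir='west') == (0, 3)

% maze.sense(dir='west') == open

% stack.push(x='west') == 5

% maze.move(dir='west') == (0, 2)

% maze.sense(dir='west') == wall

% maze.sense(dir='south') == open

% stack.push(x='south') == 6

% maze.move(dir='south') == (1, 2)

% maze.sense(dir='east') == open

% stack.push(x='east') == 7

% maze.move(dir='east') == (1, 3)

% maze.sense(dir='south') == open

% stack.push(x='south') == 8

% maze.move(dir='south') == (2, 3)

% maze.sense(dir='west') == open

% stack.push(x='west') == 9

% maze.move(dir='west') == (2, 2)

% maze.sense(dir='west') == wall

% maze.sense(dir='south') == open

% stack.push(x='south') == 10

% maze.move(dir='south') == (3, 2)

% maze.sense(dir='east') == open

% stack.push(x='east') == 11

% maze.move(dir='east') == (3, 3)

% maze.sense(dir='south') == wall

% stack.pop() == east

% maze.move(dir='west') == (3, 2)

% maze.sense(dir='west') == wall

% maze.sense(dir='south') == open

% stack.push(x='south') == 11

% maze.move(dir='south') == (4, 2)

% maze.sense(dir='west') == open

% stack.push(x='west') == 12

% maze.move(dir='west') == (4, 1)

% maze.sense(dir='west') == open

% stack.push(x='west') == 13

% maze.move(dir='west') == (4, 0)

% maze.sense(dir='north') == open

% stack.push(x='north') == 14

% maze.move(dir='north') == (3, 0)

% maze.sense(dir='north') == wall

% stack.pop() == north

% maze.move(dir='south') == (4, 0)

% stack.pop() == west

% maze.move(dir='east') == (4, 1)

% stack.pop() == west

% maze.move(dir='east') == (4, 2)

% stack.pop() == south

% maze.move(dir='north') == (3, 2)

% stack.pop() == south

% maze.move(dir='north') == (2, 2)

% stack.pop() == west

% maze.move(dir='east') == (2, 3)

% stack.pop() == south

% maze.move(dir='north') == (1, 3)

% stack.pop() == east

% maze.move(dir='west') == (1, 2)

% maze.sense(dir='west') == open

% stack.push(x='west') == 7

% maze.move(dir='west') == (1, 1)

% maze.sense(dir='west') == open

% stack.push(x='west') == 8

% maze.move(dir='west') == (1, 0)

% maze.sense(dir='north') == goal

% maze.move(dir='north') == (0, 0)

Answer: (0, 0)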